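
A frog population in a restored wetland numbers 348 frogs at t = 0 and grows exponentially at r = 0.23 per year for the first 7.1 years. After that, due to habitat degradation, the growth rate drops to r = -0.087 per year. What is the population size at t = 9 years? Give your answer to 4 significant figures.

1510 frogs

Phase 1: N(7.1) = 348·e^(0.23×7.1) = 348·e^1.633 = 1781.48.
Phase 2 runs for 9 − 7.1 = 1.9 years at r = -0.087.
N(9) = 1781.48·e^(-0.087×1.9) = 1781.48·e^-0.1653 = 1510.06.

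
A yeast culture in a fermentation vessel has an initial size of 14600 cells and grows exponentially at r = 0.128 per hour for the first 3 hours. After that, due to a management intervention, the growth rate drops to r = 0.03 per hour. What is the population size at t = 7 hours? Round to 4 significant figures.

Phase 1: N(3) = 14600·e^(0.128×3) = 14600·e^0.384 = 21434.9.
Phase 2 runs for 7 − 3 = 4 hours at r = 0.03.
N(7) = 21434.9·e^(0.03×4) = 21434.9·e^0.12 = 24167.8.

24170 cells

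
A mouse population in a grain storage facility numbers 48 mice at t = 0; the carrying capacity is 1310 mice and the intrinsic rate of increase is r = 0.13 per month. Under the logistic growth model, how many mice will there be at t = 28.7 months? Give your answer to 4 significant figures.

803.6 mice

A = (K − N₀)/N₀ = (1310 − 48)/48 = 26.292.
N(t) = K/(1 + A·e^(−rt)) = 1310/(1 + 26.292×e^(−0.13×28.7)).
e^(−3.731) = 0.023969; denominator = 1 + 26.292×0.023969 = 1.6302.
N = 1310/1.6302 = 803.592.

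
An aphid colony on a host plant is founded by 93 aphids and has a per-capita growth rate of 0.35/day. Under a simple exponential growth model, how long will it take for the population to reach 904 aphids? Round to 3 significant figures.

Set N₀·e^(rt) = 904: e^(0.35·t) = 904/93 = 9.7204.
0.35·t = ln(9.7204) = 2.2742, so t = 2.2742/0.35 = 6.4978.

6.50 days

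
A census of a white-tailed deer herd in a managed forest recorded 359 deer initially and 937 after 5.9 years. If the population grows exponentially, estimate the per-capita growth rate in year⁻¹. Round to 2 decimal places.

From N(t) = N₀·e^(rt): e^(r·5.9) = 937/359 = 2.61.
r·5.9 = ln(2.61) = 0.95936, so r = 0.95936/5.9 = 0.1626.

0.16 per year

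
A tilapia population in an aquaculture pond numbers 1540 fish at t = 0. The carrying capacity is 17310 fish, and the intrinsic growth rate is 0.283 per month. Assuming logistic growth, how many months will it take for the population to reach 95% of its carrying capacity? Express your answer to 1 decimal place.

18.6 months

A = (K − N₀)/N₀ = (17310 − 1540)/1540 = 10.24.
Solve 17310/(1 + 10.24·e^(−0.283t)) = 16444.5: 1 + 10.24·e^(−0.283t) = 1.0526, so e^(−0.283t) = 0.00513967.
−0.283·t = ln(0.00513967) = -5.2708, so t = 5.2708/0.283 = 18.625.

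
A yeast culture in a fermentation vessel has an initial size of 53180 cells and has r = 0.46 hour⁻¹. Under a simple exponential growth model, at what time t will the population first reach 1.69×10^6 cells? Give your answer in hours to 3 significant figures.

Set N₀·e^(rt) = 1.69×10^6: e^(0.46·t) = 1.69×10^6/53180 = 31.779.
0.46·t = ln(31.779) = 3.4588, so t = 3.4588/0.46 = 7.5191.

7.52 hours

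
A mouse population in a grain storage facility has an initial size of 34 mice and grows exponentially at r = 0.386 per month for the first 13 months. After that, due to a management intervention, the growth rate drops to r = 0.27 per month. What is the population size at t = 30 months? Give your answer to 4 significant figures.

506000 mice

Phase 1: N(13) = 34·e^(0.386×13) = 34·e^5.018 = 5137.7.
Phase 2 runs for 30 − 13 = 17 months at r = 0.27.
N(30) = 5137.7·e^(0.27×17) = 5137.7·e^4.59 = 506035.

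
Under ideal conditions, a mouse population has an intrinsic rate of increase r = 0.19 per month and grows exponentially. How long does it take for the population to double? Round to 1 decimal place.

3.6 months

Doubling time t_d = ln(2)/r = 0.6931/0.19 = 3.6481.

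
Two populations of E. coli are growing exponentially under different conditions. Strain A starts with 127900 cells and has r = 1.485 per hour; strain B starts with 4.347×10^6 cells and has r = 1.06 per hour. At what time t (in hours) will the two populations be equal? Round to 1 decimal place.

8.3 hours

Set 127900·e^(1.485t) = 4.347×10^6·e^(1.06t).
e^((1.485 − 1.06)t) = 4.347×10^6/127900 → e^(0.425·t) = 33.987.
0.425·t = ln(33.987) = 3.526, so t = 3.526/0.425 = 8.2965.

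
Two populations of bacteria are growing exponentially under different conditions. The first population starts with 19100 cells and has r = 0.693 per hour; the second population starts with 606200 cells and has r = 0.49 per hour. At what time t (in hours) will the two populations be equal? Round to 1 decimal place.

17.0 hours

Set 19100·e^(0.693t) = 606200·e^(0.49t).
e^((0.693 − 0.49)t) = 606200/19100 → e^(0.203·t) = 31.738.
0.203·t = ln(31.738) = 3.4575, so t = 3.4575/0.203 = 17.032.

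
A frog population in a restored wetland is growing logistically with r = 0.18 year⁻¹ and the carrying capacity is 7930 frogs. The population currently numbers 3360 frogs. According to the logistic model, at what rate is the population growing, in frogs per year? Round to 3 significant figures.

dN/dt = rN(1 − N/K) = 0.18 × 3360 × (1 − 3360/7930).
1 − 3360/7930 = 0.57629; dN/dt = 0.18 × 3360 × 0.57629 = 348.54.

349 frogs per year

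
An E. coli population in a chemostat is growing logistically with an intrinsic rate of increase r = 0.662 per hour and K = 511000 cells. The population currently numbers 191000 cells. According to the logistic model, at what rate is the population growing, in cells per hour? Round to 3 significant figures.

79200 cells per hour

dN/dt = rN(1 − N/K) = 0.662 × 191000 × (1 − 191000/511000).
1 − 191000/511000 = 0.62622; dN/dt = 0.662 × 191000 × 0.62622 = 79181.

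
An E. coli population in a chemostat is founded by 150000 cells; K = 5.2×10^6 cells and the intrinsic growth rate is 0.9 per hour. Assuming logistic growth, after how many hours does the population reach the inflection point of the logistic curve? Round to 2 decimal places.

3.91 hours

Logistic growth is fastest at N = K/2 = 2.6×10^6.
A = (K − N₀)/N₀ = 33.667. Set K/(1 + A·e^(−rt)) = K/2 → A·e^(−rt) = 1.
e^(−0.9t) = 1/33.667 = 0.029703, so t = ln(33.667)/0.9 = 3.5165/0.9 = 3.9072.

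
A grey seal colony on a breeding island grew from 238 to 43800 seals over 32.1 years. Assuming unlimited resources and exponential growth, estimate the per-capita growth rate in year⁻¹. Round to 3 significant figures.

0.162 per year

From N(t) = N₀·e^(rt): e^(r·32.1) = 43800/238 = 184.03.
r·32.1 = ln(184.03) = 5.2151, so r = 5.2151/32.1 = 0.16246.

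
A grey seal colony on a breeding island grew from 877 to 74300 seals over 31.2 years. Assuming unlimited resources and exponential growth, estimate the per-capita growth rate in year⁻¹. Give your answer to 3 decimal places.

0.142 per year

From N(t) = N₀·e^(rt): e^(r·31.2) = 74300/877 = 84.721.
r·31.2 = ln(84.721) = 4.4394, so r = 4.4394/31.2 = 0.14229.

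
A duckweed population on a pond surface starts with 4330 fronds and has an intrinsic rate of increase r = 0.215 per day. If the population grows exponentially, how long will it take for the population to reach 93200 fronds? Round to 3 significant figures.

14.3 days

Set N₀·e^(rt) = 93200: e^(0.215·t) = 93200/4330 = 21.524.
0.215·t = ln(21.524) = 3.0692, so t = 3.0692/0.215 = 14.275.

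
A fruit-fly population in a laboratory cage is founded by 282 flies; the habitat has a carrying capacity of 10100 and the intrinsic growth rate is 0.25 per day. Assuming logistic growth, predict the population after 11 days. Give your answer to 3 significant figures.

3130 flies

A = (K − N₀)/N₀ = (10100 − 282)/282 = 34.816.
N(t) = K/(1 + A·e^(−rt)) = 10100/(1 + 34.816×e^(−0.25×11)).
e^(−2.75) = 0.063928; denominator = 1 + 34.816×0.063928 = 3.2257.
N = 10100/3.2257 = 3131.12.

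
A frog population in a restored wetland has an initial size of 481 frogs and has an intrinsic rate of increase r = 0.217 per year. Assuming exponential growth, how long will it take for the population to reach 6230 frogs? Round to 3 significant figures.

11.8 years

Set N₀·e^(rt) = 6230: e^(0.217·t) = 6230/481 = 12.952.
0.217·t = ln(12.952) = 2.5613, so t = 2.5613/0.217 = 11.803.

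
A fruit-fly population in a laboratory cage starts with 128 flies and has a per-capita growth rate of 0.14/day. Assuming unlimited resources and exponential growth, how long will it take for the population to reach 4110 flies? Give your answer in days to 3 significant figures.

Set N₀·e^(rt) = 4110: e^(0.14·t) = 4110/128 = 32.109.
0.14·t = ln(32.109) = 3.4691, so t = 3.4691/0.14 = 24.78.

24.8 days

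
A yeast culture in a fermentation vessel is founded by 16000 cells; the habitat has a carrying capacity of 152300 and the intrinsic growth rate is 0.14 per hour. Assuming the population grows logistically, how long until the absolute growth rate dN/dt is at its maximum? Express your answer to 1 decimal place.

Logistic growth is fastest at N = K/2 = 76150.
A = (K − N₀)/N₀ = 8.5188. Set K/(1 + A·e^(−rt)) = K/2 → A·e^(−rt) = 1.
e^(−0.14t) = 1/8.5188 = 0.117388, so t = ln(8.5188)/0.14 = 2.1423/0.14 = 15.302.

15.3 hours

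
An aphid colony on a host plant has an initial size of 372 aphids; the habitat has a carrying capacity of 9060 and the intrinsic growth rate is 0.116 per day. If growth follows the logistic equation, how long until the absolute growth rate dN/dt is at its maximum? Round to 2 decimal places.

27.16 days

Logistic growth is fastest at N = K/2 = 4530.
A = (K − N₀)/N₀ = 23.355. Set K/(1 + A·e^(−rt)) = K/2 → A·e^(−rt) = 1.
e^(−0.116t) = 1/23.355 = 0.0428177, so t = ln(23.355)/0.116 = 3.1508/0.116 = 27.162.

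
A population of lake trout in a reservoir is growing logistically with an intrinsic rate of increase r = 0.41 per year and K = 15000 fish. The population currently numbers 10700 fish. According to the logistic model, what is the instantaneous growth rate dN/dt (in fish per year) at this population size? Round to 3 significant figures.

dN/dt = rN(1 − N/K) = 0.41 × 10700 × (1 − 10700/15000).
1 − 10700/15000 = 0.28667; dN/dt = 0.41 × 10700 × 0.28667 = 1257.6.

1260 fish per year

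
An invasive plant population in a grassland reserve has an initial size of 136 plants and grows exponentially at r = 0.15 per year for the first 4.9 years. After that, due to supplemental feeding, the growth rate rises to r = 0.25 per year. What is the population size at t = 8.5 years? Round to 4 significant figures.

Phase 1: N(4.9) = 136·e^(0.15×4.9) = 136·e^0.735 = 283.626.
Phase 2 runs for 8.5 − 4.9 = 3.6 years at r = 0.25.
N(8.5) = 283.626·e^(0.25×3.6) = 283.626·e^0.9 = 697.606.

697.6 plants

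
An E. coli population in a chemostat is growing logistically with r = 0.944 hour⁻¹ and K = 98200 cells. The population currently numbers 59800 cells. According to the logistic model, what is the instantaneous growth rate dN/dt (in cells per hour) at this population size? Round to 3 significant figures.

dN/dt = rN(1 − N/K) = 0.944 × 59800 × (1 − 59800/98200).
1 − 59800/98200 = 0.39104; dN/dt = 0.944 × 59800 × 0.39104 = 22075.

22100 cells per hour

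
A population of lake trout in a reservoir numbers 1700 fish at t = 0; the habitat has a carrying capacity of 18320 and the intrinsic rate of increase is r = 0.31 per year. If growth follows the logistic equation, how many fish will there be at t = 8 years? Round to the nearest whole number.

A = (K − N₀)/N₀ = (18320 − 1700)/1700 = 9.7765.
N(t) = K/(1 + A·e^(−rt)) = 18320/(1 + 9.7765×e^(−0.31×8)).
e^(−2.48) = 0.083743; denominator = 1 + 9.7765×0.083743 = 1.8187.
N = 18320/1.8187 = 10073.1.

10073 fish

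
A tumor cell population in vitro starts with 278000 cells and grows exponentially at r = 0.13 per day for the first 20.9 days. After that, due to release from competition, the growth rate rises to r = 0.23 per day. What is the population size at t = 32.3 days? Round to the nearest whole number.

57908596 cells

Phase 1: N(20.9) = 278000·e^(0.13×20.9) = 278000·e^2.717 = 4.207488×10^6.
Phase 2 runs for 32.3 − 20.9 = 11.4 days at r = 0.23.
N(32.3) = 4.207488×10^6·e^(0.23×11.4) = 4.207488×10^6·e^2.622 = 5.79086×10^7.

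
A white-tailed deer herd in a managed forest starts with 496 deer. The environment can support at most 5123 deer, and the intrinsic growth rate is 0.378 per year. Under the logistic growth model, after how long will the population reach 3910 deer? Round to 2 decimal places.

9.00 years

A = (K − N₀)/N₀ = (5123 − 496)/496 = 9.3286.
Solve 5123/(1 + 9.3286·e^(−0.378t)) = 3910: 1 + 9.3286·e^(−0.378t) = 1.3102, so e^(−0.378t) = 0.0332557.
−0.378·t = ln(0.0332557) = -3.4035, so t = 3.4035/0.378 = 9.004.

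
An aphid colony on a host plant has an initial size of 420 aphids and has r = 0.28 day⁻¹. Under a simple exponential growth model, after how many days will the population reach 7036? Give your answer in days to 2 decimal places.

10.07 days

Set N₀·e^(rt) = 7036: e^(0.28·t) = 7036/420 = 16.752.
0.28·t = ln(16.752) = 2.8185, so t = 2.8185/0.28 = 10.066.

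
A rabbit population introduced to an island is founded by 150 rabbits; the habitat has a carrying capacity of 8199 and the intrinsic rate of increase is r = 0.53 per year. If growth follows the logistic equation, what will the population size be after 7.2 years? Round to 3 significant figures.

A = (K − N₀)/N₀ = (8199 − 150)/150 = 53.66.
N(t) = K/(1 + A·e^(−rt)) = 8199/(1 + 53.66×e^(−0.53×7.2)).
e^(−3.816) = 0.022016; denominator = 1 + 53.66×0.022016 = 2.1814.
N = 8199/2.1814 = 3758.66.

3760 rabbits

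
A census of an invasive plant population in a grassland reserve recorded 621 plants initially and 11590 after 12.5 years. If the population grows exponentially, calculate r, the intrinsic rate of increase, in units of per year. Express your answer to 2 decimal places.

0.23 per year

From N(t) = N₀·e^(rt): e^(r·12.5) = 11590/621 = 18.663.
r·12.5 = ln(18.663) = 2.9266, so r = 2.9266/12.5 = 0.23413.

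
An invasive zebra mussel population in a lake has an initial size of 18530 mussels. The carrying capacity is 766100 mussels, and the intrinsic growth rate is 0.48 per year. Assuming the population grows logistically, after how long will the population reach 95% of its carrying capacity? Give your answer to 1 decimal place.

A = (K − N₀)/N₀ = (766100 − 18530)/18530 = 40.344.
Solve 766100/(1 + 40.344·e^(−0.48t)) = 727795: 1 + 40.344·e^(−0.48t) = 1.0526, so e^(−0.48t) = 0.00130458.
−0.48·t = ln(0.00130458) = -6.6419, so t = 6.6419/0.48 = 13.837.

13.8 years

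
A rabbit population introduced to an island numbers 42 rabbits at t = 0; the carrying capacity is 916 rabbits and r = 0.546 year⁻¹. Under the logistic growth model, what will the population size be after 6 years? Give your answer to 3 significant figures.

513 rabbits

A = (K − N₀)/N₀ = (916 − 42)/42 = 20.81.
N(t) = K/(1 + A·e^(−rt)) = 916/(1 + 20.81×e^(−0.546×6)).
e^(−3.276) = 0.037779; denominator = 1 + 20.81×0.037779 = 1.7862.
N = 916/1.7862 = 512.831.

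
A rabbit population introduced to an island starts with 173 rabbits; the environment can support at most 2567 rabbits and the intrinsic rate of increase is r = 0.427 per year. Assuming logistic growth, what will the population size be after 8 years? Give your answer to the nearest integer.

A = (K − N₀)/N₀ = (2567 − 173)/173 = 13.838.
N(t) = K/(1 + A·e^(−rt)) = 2567/(1 + 13.838×e^(−0.427×8)).
e^(−3.416) = 0.032844; denominator = 1 + 13.838×0.032844 = 1.4545.
N = 2567/1.4545 = 1764.88.

1765 rabbits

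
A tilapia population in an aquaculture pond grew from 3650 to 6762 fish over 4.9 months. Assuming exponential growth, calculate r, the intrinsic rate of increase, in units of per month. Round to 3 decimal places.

0.126 per month

From N(t) = N₀·e^(rt): e^(r·4.9) = 6762/3650 = 1.8526.
r·4.9 = ln(1.8526) = 0.61659, so r = 0.61659/4.9 = 0.12584.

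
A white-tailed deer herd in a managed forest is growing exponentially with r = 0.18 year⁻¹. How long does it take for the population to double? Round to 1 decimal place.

3.9 years

Doubling time t_d = ln(2)/r = 0.6931/0.18 = 3.8508.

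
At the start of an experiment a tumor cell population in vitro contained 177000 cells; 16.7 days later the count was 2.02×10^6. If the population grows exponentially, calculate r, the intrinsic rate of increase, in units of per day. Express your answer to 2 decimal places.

0.15 per day

From N(t) = N₀·e^(rt): e^(r·16.7) = 2.02×10^6/177000 = 11.412.
r·16.7 = ln(11.412) = 2.4347, so r = 2.4347/16.7 = 0.14579.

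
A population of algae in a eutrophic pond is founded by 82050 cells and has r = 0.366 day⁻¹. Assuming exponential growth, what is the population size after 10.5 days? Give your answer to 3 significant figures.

3830000 cells

N(t) = N₀·e^(rt) = 82050 × e^(0.366×10.5) = 82050 × e^3.843.
e^3.843 ≈ 46.665, so N ≈ 82050 × 46.665 = 3.828885×10^6.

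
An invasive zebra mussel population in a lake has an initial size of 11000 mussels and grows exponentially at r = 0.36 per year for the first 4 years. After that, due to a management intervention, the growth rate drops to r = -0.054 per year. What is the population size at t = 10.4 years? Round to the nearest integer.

Phase 1: N(4) = 11000·e^(0.36×4) = 11000·e^1.44 = 46427.7.
Phase 2 runs for 10.4 − 4 = 6.4 years at r = -0.054.
N(10.4) = 46427.7·e^(-0.054×6.4) = 46427.7·e^-0.3456 = 32861.3.

32861 mussels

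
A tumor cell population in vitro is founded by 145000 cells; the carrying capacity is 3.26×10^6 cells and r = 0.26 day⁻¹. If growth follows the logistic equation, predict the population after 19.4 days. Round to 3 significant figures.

A = (K − N₀)/N₀ = (3.26×10^6 − 145000)/145000 = 21.483.
N(t) = K/(1 + A·e^(−rt)) = 3.26×10^6/(1 + 21.483×e^(−0.26×19.4)).
e^(−5.044) = 0.0064479; denominator = 1 + 21.483×0.0064479 = 1.1385.
N = 3.26×10^6/1.1385 = 2.86337×10^6.

2860000 cells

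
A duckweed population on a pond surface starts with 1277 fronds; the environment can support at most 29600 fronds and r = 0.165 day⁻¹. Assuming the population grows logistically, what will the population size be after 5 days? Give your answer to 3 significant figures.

2760 fronds

A = (K − N₀)/N₀ = (29600 − 1277)/1277 = 22.179.
N(t) = K/(1 + A·e^(−rt)) = 29600/(1 + 22.179×e^(−0.165×5)).
e^(−0.825) = 0.43823; denominator = 1 + 22.179×0.43823 = 10.72.
N = 29600/10.72 = 2761.26.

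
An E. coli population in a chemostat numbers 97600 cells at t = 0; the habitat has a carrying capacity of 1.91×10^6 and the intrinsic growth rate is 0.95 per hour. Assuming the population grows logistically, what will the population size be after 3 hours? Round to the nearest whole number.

920859 cells

A = (K − N₀)/N₀ = (1.91×10^6 − 97600)/97600 = 18.57.
N(t) = K/(1 + A·e^(−rt)) = 1.91×10^6/(1 + 18.57×e^(−0.95×3)).
e^(−2.85) = 0.057844; denominator = 1 + 18.57×0.057844 = 2.0742.
N = 1.91×10^6/2.0742 = 920859.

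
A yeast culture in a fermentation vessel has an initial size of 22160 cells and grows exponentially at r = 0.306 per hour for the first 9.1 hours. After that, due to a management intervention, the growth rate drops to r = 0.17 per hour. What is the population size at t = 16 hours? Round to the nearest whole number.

1159668 cells

Phase 1: N(9.1) = 22160·e^(0.306×9.1) = 22160·e^2.785 = 358844.
Phase 2 runs for 16 − 9.1 = 6.9 hours at r = 0.17.
N(16) = 358844·e^(0.17×6.9) = 358844·e^1.173 = 1.159668×10^6.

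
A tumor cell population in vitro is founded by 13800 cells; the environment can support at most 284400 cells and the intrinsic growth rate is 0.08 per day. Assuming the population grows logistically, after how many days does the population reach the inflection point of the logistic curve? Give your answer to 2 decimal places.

Logistic growth is fastest at N = K/2 = 142200.
A = (K − N₀)/N₀ = 19.609. Set K/(1 + A·e^(−rt)) = K/2 → A·e^(−rt) = 1.
e^(−0.08t) = 1/19.609 = 0.0509978, so t = ln(19.609)/0.08 = 2.976/0.08 = 37.2.

37.20 days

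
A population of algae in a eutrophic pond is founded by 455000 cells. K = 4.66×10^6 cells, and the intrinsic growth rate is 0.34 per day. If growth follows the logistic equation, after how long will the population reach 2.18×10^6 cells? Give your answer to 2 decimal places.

6.16 days

A = (K − N₀)/N₀ = (4.66×10^6 − 455000)/455000 = 9.2418.
Solve 4.66×10^6/(1 + 9.2418·e^(−0.34t)) = 2.18×10^6: 1 + 9.2418·e^(−0.34t) = 2.1376, so e^(−0.34t) = 0.123095.
−0.34·t = ln(0.123095) = -2.0948, so t = 2.0948/0.34 = 6.1612.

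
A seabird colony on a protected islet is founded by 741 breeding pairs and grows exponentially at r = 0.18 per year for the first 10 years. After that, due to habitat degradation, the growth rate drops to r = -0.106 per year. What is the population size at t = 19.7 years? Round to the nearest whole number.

1603 breeding pairs

Phase 1: N(10) = 741·e^(0.18×10) = 741·e^1.8 = 4482.79.
Phase 2 runs for 19.7 − 10 = 9.7 years at r = -0.106.
N(19.7) = 4482.79·e^(-0.106×9.7) = 4482.79·e^-1.028 = 1603.27.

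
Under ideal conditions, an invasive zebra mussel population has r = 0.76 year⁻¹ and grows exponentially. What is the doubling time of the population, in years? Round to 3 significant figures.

0.912 years

Doubling time t_d = ln(2)/r = 0.6931/0.76 = 0.91204.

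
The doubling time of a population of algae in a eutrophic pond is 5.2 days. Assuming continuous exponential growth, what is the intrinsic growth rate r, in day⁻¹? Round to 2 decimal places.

0.13 per day

r = ln(2)/t_d = 0.6931/5.2 = 0.1333.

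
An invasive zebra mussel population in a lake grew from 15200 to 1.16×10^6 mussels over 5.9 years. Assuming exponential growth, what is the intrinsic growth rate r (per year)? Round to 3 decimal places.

0.735 per year

From N(t) = N₀·e^(rt): e^(r·5.9) = 1.16×10^6/15200 = 76.316.
r·5.9 = ln(76.316) = 4.3349, so r = 4.3349/5.9 = 0.73473.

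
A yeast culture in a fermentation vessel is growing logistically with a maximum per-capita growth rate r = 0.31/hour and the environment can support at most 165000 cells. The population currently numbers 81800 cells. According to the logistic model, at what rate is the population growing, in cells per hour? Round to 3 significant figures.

dN/dt = rN(1 − N/K) = 0.31 × 81800 × (1 − 81800/165000).
1 − 81800/165000 = 0.50424; dN/dt = 0.31 × 81800 × 0.50424 = 12787.

12800 cells per hour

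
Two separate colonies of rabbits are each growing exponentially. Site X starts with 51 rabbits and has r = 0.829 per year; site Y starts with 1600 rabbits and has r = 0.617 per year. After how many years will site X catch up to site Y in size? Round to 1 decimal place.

16.3 years

Set 51·e^(0.829t) = 1600·e^(0.617t).
e^((0.829 − 0.617)t) = 1600/51 → e^(0.212·t) = 31.373.
0.212·t = ln(31.373) = 3.4459, so t = 3.4459/0.212 = 16.254.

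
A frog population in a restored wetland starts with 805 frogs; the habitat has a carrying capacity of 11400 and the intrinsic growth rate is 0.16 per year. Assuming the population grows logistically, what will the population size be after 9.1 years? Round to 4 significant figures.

2802 frogs

A = (K − N₀)/N₀ = (11400 − 805)/805 = 13.161.
N(t) = K/(1 + A·e^(−rt)) = 11400/(1 + 13.161×e^(−0.16×9.1)).
e^(−1.456) = 0.23317; denominator = 1 + 13.161×0.23317 = 4.0688.
N = 11400/4.0688 = 2801.79.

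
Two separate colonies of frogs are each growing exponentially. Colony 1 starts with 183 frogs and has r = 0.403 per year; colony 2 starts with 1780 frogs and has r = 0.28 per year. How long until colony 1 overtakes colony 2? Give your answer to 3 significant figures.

Set 183·e^(0.403t) = 1780·e^(0.28t).
e^((0.403 − 0.28)t) = 1780/183 → e^(0.123·t) = 9.7268.
0.123·t = ln(9.7268) = 2.2749, so t = 2.2749/0.123 = 18.495.

18.5 years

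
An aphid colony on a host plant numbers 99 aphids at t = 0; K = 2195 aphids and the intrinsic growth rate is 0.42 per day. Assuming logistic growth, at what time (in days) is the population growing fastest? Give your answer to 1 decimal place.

7.3 days

Logistic growth is fastest at N = K/2 = 1097.5.
A = (K − N₀)/N₀ = 21.172. Set K/(1 + A·e^(−rt)) = K/2 → A·e^(−rt) = 1.
e^(−0.42t) = 1/21.172 = 0.0472328, so t = ln(21.172)/0.42 = 3.0527/0.42 = 7.2683.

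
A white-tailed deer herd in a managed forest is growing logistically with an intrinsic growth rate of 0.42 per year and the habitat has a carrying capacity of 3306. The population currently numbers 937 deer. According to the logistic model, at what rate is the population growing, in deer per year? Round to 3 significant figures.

282 deer per year

dN/dt = rN(1 − N/K) = 0.42 × 937 × (1 − 937/3306).
1 − 937/3306 = 0.71658; dN/dt = 0.42 × 937 × 0.71658 = 282.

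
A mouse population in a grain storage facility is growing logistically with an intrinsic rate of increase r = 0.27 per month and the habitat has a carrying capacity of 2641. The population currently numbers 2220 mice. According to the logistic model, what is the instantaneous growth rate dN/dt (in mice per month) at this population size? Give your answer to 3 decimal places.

dN/dt = rN(1 − N/K) = 0.27 × 2220 × (1 − 2220/2641).
1 − 2220/2641 = 0.15941; dN/dt = 0.27 × 2220 × 0.15941 = 95.55.

95.550 mice per month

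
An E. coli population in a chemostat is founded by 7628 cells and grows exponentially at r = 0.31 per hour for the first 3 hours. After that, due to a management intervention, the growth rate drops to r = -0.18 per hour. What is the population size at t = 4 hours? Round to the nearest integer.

16148 cells

Phase 1: N(3) = 7628·e^(0.31×3) = 7628·e^0.93 = 19333.2.
Phase 2 runs for 4 − 3 = 1 hours at r = -0.18.
N(4) = 19333.2·e^(-0.18×1) = 19333.2·e^-0.18 = 16148.5.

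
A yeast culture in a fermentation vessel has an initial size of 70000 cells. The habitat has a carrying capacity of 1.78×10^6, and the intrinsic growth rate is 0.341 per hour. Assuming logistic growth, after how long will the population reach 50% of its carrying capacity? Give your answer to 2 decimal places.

A = (K − N₀)/N₀ = (1.78×10^6 − 70000)/70000 = 24.429.
Solve 1.78×10^6/(1 + 24.429·e^(−0.341t)) = 890000: 1 + 24.429·e^(−0.341t) = 2, so e^(−0.341t) = 0.0409357.
−0.341·t = ln(0.0409357) = -3.1958, so t = 3.1958/0.341 = 9.3717.

9.37 hours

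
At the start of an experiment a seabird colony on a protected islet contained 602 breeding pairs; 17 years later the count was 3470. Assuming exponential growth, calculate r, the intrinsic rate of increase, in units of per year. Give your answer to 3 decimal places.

From N(t) = N₀·e^(rt): e^(r·17) = 3470/602 = 5.7641.
r·17 = ln(5.7641) = 1.7517, so r = 1.7517/17 = 0.10304.

0.103 per year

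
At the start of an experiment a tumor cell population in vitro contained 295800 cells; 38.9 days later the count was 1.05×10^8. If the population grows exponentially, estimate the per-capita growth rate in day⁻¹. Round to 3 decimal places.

0.151 per day

From N(t) = N₀·e^(rt): e^(r·38.9) = 1.05×10^8/295800 = 354.97.
r·38.9 = ln(354.97) = 5.872, so r = 5.872/38.9 = 0.15095.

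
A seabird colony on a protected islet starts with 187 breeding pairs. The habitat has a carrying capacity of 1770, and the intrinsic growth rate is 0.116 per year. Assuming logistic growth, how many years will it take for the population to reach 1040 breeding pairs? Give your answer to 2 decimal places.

A = (K − N₀)/N₀ = (1770 − 187)/187 = 8.4652.
Solve 1770/(1 + 8.4652·e^(−0.116t)) = 1040: 1 + 8.4652·e^(−0.116t) = 1.7019, so e^(−0.116t) = 0.0829183.
−0.116·t = ln(0.0829183) = -2.4899, so t = 2.4899/0.116 = 21.465.

21.46 years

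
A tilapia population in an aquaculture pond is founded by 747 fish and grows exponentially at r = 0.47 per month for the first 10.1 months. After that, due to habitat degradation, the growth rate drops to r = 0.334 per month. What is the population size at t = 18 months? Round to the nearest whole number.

Phase 1: N(10.1) = 747·e^(0.47×10.1) = 747·e^4.747 = 86082.8.
Phase 2 runs for 18 − 10.1 = 7.9 months at r = 0.334.
N(18) = 86082.8·e^(0.334×7.9) = 86082.8·e^2.639 = 1.204609×10^6.

1204609 fish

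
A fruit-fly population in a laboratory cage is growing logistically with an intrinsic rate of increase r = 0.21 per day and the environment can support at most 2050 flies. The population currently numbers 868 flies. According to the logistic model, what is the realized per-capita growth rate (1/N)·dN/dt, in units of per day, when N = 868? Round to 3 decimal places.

(1/N)·dN/dt = r(1 − N/K) = 0.21 × (1 − 868/2050).
= 0.21 × 0.57659 = 0.12108.

0.121 per day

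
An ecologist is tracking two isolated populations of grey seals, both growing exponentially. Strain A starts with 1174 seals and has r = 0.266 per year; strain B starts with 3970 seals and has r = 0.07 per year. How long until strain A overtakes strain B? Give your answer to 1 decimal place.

Set 1174·e^(0.266t) = 3970·e^(0.07t).
e^((0.266 − 0.07)t) = 3970/1174 → e^(0.196·t) = 3.3816.
0.196·t = ln(3.3816) = 1.2183, so t = 1.2183/0.196 = 6.2161.

6.2 years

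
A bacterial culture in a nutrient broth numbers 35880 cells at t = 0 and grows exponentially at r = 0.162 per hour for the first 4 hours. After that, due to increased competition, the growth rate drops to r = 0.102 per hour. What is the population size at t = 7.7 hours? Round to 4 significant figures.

100000 cells

Phase 1: N(4) = 35880·e^(0.162×4) = 35880·e^0.648 = 68592.3.
Phase 2 runs for 7.7 − 4 = 3.7 hours at r = 0.102.
N(7.7) = 68592.3·e^(0.102×3.7) = 68592.3·e^0.3774 = 100041.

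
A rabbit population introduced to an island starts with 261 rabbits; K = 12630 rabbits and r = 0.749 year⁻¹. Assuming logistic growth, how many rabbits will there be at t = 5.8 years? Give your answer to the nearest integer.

7819 rabbits

A = (K − N₀)/N₀ = (12630 − 261)/261 = 47.391.
N(t) = K/(1 + A·e^(−rt)) = 12630/(1 + 47.391×e^(−0.749×5.8)).
e^(−4.344) = 0.012982; denominator = 1 + 47.391×0.012982 = 1.6152.
N = 12630/1.6152 = 7819.36.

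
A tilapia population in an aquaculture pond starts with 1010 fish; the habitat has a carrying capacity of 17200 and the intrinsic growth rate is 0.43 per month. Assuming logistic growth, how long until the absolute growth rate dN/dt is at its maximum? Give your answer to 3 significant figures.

6.45 months

Logistic growth is fastest at N = K/2 = 8600.
A = (K − N₀)/N₀ = 16.03. Set K/(1 + A·e^(−rt)) = K/2 → A·e^(−rt) = 1.
e^(−0.43t) = 1/16.03 = 0.0623842, so t = ln(16.03)/0.43 = 2.7744/0.43 = 6.4522.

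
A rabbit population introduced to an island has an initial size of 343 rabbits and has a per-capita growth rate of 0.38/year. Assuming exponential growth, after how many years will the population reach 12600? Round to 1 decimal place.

Set N₀·e^(rt) = 12600: e^(0.38·t) = 12600/343 = 36.735.
0.38·t = ln(36.735) = 3.6037, so t = 3.6037/0.38 = 9.4835.

9.5 years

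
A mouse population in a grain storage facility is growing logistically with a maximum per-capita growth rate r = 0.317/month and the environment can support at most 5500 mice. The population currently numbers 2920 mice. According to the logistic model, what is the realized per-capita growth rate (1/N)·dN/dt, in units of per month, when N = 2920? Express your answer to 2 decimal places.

(1/N)·dN/dt = r(1 − N/K) = 0.317 × (1 − 2920/5500).
= 0.317 × 0.46909 = 0.1487.

0.15 per month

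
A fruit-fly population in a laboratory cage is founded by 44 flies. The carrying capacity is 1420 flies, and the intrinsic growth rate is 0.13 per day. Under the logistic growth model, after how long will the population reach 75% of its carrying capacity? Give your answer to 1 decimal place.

A = (K − N₀)/N₀ = (1420 − 44)/44 = 31.273.
Solve 1420/(1 + 31.273·e^(−0.13t)) = 1065: 1 + 31.273·e^(−0.13t) = 1.3333, so e^(−0.13t) = 0.0106589.
−0.13·t = ln(0.0106589) = -4.5414, so t = 4.5414/0.13 = 34.934.

34.9 days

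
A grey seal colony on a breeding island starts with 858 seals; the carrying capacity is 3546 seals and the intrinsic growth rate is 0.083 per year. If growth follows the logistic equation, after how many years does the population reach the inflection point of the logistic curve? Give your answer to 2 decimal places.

13.76 years

Logistic growth is fastest at N = K/2 = 1773.
A = (K − N₀)/N₀ = 3.1329. Set K/(1 + A·e^(−rt)) = K/2 → A·e^(−rt) = 1.
e^(−0.083t) = 1/3.1329 = 0.319196, so t = ln(3.1329)/0.083 = 1.1419/0.083 = 13.758.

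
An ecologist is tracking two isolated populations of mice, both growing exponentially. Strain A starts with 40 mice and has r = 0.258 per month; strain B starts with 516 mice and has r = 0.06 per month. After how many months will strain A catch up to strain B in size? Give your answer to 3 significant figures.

12.9 months

Set 40·e^(0.258t) = 516·e^(0.06t).
e^((0.258 − 0.06)t) = 516/40 → e^(0.198·t) = 12.9.
0.198·t = ln(12.9) = 2.5572, so t = 2.5572/0.198 = 12.915.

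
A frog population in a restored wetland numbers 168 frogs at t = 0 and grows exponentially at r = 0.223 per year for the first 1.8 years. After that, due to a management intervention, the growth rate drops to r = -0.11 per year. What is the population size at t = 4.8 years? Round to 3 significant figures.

Phase 1: N(1.8) = 168·e^(0.223×1.8) = 168·e^0.4014 = 250.978.
Phase 2 runs for 4.8 − 1.8 = 3 years at r = -0.11.
N(4.8) = 250.978·e^(-0.11×3) = 250.978·e^-0.33 = 180.434.

180 frogs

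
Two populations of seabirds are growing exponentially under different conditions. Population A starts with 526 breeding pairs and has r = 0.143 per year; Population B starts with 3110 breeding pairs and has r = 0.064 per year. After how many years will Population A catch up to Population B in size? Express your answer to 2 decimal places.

22.49 years

Set 526·e^(0.143t) = 3110·e^(0.064t).
e^((0.143 − 0.064)t) = 3110/526 → e^(0.079·t) = 5.9125.
0.079·t = ln(5.9125) = 1.7771, so t = 1.7771/0.079 = 22.495.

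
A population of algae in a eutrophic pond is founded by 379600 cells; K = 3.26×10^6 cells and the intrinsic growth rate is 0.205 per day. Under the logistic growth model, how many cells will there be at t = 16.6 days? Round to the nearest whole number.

A = (K − N₀)/N₀ = (3.26×10^6 − 379600)/379600 = 7.588.
N(t) = K/(1 + A·e^(−rt)) = 3.26×10^6/(1 + 7.588×e^(−0.205×16.6)).
e^(−3.403) = 0.033273; denominator = 1 + 7.588×0.033273 = 1.2525.
N = 3.26×10^6/1.2525 = 2.602841×10^6.

2602841 cells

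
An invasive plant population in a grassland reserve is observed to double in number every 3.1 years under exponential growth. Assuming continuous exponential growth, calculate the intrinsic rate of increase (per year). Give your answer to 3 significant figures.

r = ln(2)/t_d = 0.6931/3.1 = 0.2236.

0.224 per year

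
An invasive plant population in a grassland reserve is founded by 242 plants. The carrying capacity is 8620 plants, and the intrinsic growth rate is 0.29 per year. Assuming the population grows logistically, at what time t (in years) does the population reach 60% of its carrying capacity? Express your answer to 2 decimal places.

A = (K − N₀)/N₀ = (8620 − 242)/242 = 34.62.
Solve 8620/(1 + 34.62·e^(−0.29t)) = 5172: 1 + 34.62·e^(−0.29t) = 1.6667, so e^(−0.29t) = 0.0192568.
−0.29·t = ln(0.0192568) = -3.9499, so t = 3.9499/0.29 = 13.62.

13.62 years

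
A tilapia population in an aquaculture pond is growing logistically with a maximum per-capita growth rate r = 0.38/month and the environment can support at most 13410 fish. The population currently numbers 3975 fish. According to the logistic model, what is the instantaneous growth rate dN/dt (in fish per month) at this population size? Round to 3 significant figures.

dN/dt = rN(1 − N/K) = 0.38 × 3975 × (1 − 3975/13410).
1 − 3975/13410 = 0.70358; dN/dt = 0.38 × 3975 × 0.70358 = 1062.8.

1060 fish per month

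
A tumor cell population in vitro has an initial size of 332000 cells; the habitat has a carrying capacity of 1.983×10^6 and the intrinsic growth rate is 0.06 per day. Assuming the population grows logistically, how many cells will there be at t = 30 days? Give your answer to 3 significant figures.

A = (K − N₀)/N₀ = (1.983×10^6 − 332000)/332000 = 4.9729.
N(t) = K/(1 + A·e^(−rt)) = 1.983×10^6/(1 + 4.9729×e^(−0.06×30)).
e^(−1.8) = 0.1653; denominator = 1 + 4.9729×0.1653 = 1.822.
N = 1.983×10^6/1.822 = 1.088356×10^6.

1090000 cells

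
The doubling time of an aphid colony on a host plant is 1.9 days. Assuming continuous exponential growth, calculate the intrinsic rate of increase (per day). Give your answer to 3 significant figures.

r = ln(2)/t_d = 0.6931/1.9 = 0.36481.

0.365 per day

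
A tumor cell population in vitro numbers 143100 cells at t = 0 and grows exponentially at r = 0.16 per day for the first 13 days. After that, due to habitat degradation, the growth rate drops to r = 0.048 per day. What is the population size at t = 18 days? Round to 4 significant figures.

Phase 1: N(13) = 143100·e^(0.16×13) = 143100·e^2.08 = 1.14544×10^6.
Phase 2 runs for 18 − 13 = 5 days at r = 0.048.
N(18) = 1.14544×10^6·e^(0.048×5) = 1.14544×10^6·e^0.24 = 1.456139×10^6.

1456000 cells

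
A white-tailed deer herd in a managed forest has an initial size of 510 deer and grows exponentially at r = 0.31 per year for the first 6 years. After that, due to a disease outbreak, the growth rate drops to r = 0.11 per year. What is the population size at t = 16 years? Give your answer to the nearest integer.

9842 deer

Phase 1: N(6) = 510·e^(0.31×6) = 510·e^1.86 = 3276.11.
Phase 2 runs for 16 − 6 = 10 years at r = 0.11.
N(16) = 3276.11·e^(0.11×10) = 3276.11·e^1.1 = 9841.97.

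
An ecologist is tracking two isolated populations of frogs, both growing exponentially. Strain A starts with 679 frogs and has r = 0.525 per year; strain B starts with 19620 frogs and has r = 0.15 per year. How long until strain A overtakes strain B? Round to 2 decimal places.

8.97 years

Set 679·e^(0.525t) = 19620·e^(0.15t).
e^((0.525 − 0.15)t) = 19620/679 → e^(0.375·t) = 28.895.
0.375·t = ln(28.895) = 3.3637, so t = 3.3637/0.375 = 8.9698.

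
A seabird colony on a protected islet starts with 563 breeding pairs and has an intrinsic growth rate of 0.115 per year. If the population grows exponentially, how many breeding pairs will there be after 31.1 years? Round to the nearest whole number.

N(t) = N₀·e^(rt) = 563 × e^(0.115×31.1) = 563 × e^3.577.
e^3.577 ≈ 35.748, so N ≈ 563 × 35.748 = 20126.2.

20126 breeding pairs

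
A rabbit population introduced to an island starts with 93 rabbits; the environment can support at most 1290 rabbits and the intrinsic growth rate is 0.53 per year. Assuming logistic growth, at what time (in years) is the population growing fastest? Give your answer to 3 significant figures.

Logistic growth is fastest at N = K/2 = 645.
A = (K − N₀)/N₀ = 12.871. Set K/(1 + A·e^(−rt)) = K/2 → A·e^(−rt) = 1.
e^(−0.53t) = 1/12.871 = 0.0776942, so t = ln(12.871)/0.53 = 2.555/0.53 = 4.8207.

4.82 years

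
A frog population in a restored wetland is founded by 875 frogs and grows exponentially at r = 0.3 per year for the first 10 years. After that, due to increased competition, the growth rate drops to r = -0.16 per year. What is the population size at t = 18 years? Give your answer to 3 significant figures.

Phase 1: N(10) = 875·e^(0.3×10) = 875·e^3 = 17574.8.
Phase 2 runs for 18 − 10 = 8 years at r = -0.16.
N(18) = 17574.8·e^(-0.16×8) = 17574.8·e^-1.28 = 4886.46.

4890 frogs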